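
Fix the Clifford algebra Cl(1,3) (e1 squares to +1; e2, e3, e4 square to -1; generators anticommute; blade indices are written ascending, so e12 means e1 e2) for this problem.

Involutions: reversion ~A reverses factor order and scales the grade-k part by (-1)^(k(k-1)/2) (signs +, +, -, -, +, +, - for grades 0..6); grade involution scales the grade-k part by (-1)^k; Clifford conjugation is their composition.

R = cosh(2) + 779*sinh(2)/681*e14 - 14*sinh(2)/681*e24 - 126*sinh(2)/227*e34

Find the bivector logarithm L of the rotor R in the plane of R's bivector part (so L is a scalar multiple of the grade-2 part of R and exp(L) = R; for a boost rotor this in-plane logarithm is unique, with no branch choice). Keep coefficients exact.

The scalar part of R is cosh(2), which fixes the rapidity magnitude through cosh (cosh is even, so it cannot fix the sign — the bivector part carries that); dividing the bivector part by sinh of the rapidity gives the plane, and L = rapidity * plane, where the joint sign ambiguity of (rapidity, plane) cancels in the product.
Concretely: cosh(rapidity) = cosh(2) gives rapidity = ±2, and since rapidity/sinh(rapidity) is even the sign is immaterial: L = (rapidity/sinh(rapidity)) * <R>_2 = (2/sinh(2)) * <R>_2.
Answer: 1558/681*e14 - 28/681*e24 - 252/227*e34


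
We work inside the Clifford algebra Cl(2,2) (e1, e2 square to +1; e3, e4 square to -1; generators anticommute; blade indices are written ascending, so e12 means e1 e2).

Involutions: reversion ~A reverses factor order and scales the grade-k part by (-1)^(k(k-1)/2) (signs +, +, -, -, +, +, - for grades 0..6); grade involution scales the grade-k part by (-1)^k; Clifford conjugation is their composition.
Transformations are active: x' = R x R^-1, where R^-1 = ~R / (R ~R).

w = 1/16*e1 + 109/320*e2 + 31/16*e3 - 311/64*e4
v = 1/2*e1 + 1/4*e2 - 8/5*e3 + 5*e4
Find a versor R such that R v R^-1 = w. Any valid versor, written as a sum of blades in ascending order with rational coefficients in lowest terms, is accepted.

Key observation: q(v) = q(w) = -10899/400 (sandwiches preserve the norm), so R = v + w = 9/16*e1 + 189/320*e2 + 27/80*e3 + 9/64*e4 works whenever it is invertible — the component of v along it is kept and (v - w)/2 reverses, sending v to w.
Answer: 9/16*e1 + 189/320*e2 + 27/80*e3 + 9/64*e4


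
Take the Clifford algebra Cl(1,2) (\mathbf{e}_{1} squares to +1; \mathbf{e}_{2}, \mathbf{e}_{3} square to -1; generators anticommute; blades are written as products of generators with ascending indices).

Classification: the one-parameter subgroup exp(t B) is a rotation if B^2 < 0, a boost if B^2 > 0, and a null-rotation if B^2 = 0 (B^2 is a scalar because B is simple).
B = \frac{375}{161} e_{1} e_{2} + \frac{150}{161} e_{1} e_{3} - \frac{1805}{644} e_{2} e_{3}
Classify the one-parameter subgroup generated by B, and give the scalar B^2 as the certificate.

B^2 term by term: the squares give (\frac{375}{161})^2*(e_{1} e_{2})^2 + (\frac{150}{161})^2*(e_{1} e_{3})^2 + (-\frac{1805}{644})^2*(e_{2} e_{3})^2 = \frac{140625}{25921}*(+1) + \frac{22500}{25921}*(+1) + \frac{3258025}{414736}*(-1) = -\frac{25}{16} (each basis 2-blade squares to minus the product of its generators' squares); cross terms between blades sharing an index anticommute and cancel. So B^2 = -\frac{25}{16}.
Answer: rotation, certificate B^2 = -\frac{25}{16}. The invariant at work: B^2 = -\frac{25}{16} is unchanged by conjugation, hence its sign classifies the subgroup whatever basis B is written in.


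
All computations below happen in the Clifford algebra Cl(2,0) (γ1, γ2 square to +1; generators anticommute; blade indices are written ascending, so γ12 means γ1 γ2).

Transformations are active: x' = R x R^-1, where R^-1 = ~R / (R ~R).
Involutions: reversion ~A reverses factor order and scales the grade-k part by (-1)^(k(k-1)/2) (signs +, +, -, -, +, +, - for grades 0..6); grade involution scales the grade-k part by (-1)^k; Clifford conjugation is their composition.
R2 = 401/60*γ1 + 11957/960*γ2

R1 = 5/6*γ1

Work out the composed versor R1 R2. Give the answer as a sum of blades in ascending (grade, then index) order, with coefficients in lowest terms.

Distribute over the terms of R1 (each basis-blade product reordered to ascending indices, repeated generators contracted through their squares):
(5/6*γ1) R2 = 401/72 + 11957/1152*γ12
Answer: 401/72 + 11957/1152*γ12


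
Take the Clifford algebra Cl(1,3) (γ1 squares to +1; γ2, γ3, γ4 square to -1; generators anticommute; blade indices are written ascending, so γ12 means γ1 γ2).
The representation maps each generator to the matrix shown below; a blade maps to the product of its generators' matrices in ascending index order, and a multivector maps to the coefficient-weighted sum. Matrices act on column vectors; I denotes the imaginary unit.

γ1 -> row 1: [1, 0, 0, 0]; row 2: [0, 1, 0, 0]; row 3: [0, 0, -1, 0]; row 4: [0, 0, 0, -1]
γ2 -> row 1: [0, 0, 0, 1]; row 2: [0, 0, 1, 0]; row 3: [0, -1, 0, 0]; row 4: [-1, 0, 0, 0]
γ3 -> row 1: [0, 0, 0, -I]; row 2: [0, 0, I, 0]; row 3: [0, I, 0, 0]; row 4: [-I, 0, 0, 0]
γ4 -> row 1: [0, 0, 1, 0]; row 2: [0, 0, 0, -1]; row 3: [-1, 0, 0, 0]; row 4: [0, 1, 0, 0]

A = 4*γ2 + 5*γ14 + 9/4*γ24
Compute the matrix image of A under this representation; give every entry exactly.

Bivector images (products of the table entries): rho(γ14) = rho(γ1)rho(γ4) = row 1: [0, 0, 1, 0]; row 2: [0, 0, 0, -1]; row 3: [1, 0, 0, 0]; row 4: [0, -1, 0, 0]; rho(γ24) = rho(γ2)rho(γ4) = row 1: [0, 1, 0, 0]; row 2: [-1, 0, 0, 0]; row 3: [0, 0, 0, 1]; row 4: [0, 0, -1, 0].
M = (4)*rho(γ2) + (5)*rho(γ14) + (9/4)*rho(γ24), summed entrywise:
Answer: row 1: [0, 9/4, 5, 4]; row 2: [-9/4, 0, 4, -5]; row 3: [5, -4, 0, 9/4]; row 4: [-4, -5, -9/4, 0]


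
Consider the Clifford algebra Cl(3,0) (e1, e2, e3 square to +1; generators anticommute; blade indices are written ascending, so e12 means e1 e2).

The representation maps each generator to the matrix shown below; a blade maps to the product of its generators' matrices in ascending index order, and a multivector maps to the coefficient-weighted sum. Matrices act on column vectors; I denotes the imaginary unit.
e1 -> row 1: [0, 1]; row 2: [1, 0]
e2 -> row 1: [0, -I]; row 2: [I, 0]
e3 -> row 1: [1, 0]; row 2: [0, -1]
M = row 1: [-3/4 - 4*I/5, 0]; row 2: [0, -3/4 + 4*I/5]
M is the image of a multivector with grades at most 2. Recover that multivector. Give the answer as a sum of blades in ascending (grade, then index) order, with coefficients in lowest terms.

Method: 1, rho(e1), rho(e2), rho(e3) form a trace-orthogonal basis of the 2x2 complex matrices (tr(X Y) = 2 if X = Y, else 0), so M = m0*1 + m1*rho(e1) + m2*rho(e2) + m3*rho(e3) with m0 = tr(M)/2 = -3/4, m1 = tr(M rho(e1))/2 = 0, m2 = tr(M rho(e2))/2 = 0, m3 = tr(M rho(e3))/2 = -4*I/5.
Multiplying table entries, the bivector images are rho(e12) = I*rho(e3), rho(e13) = -I*rho(e2), rho(e23) = I*rho(e1); with real blade coefficients the real parts of m0..m3 are the coefficients of 1, e1, e2, e3 and the imaginary parts give the bivectors (e23: Im m1, e13: -Im m2, e12: Im m3).
Answer: -3/4 - 4/5*e12


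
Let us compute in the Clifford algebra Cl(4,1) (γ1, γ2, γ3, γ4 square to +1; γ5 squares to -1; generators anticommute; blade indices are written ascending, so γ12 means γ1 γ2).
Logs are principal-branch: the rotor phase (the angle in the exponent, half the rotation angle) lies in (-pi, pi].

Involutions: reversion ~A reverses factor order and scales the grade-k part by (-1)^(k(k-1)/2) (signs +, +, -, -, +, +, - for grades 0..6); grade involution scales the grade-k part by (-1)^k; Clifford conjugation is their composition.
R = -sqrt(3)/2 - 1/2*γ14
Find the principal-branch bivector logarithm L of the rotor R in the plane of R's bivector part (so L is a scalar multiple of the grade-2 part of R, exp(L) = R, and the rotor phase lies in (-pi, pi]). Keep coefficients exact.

The scalar part of R is -sqrt(3)/2, which pins the rotor phase on the principal branch; dividing the bivector part by the sine of that phase recovers the unit plane, and L is the phase times that plane.
Concretely: cos(phase) = -sqrt(3)/2 gives phase = ±5*pi/6, and since phase/sin(phase) is even the sign is immaterial: L = (phase/sin(phase)) * <R>_2 = (5*pi/3) * <R>_2.
Answer: -5*pi/6*γ14


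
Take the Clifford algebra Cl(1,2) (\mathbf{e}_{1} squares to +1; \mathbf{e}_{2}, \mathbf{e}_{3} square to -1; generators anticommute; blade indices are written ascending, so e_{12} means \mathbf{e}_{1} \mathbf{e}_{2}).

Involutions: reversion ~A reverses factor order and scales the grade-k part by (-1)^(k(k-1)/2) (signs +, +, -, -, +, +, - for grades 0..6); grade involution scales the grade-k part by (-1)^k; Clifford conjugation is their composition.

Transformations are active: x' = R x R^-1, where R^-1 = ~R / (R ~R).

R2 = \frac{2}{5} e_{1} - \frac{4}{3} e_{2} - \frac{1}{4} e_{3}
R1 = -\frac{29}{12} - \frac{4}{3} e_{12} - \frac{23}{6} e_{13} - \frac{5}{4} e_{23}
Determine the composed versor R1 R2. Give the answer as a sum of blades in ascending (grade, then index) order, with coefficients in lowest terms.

Distribute over the terms of R2 (each basis-blade product reordered to ascending indices, repeated generators contracted through their squares):
R1 (\frac{2}{5} e_{1}) = -\frac{29}{30} e_{1} + \frac{8}{15} e_{2} + \frac{23}{15} e_{3} - \frac{1}{2} e_{123}
R1 (-\frac{4}{3} e_{2}) = -\frac{16}{9} e_{1} + \frac{29}{9} e_{2} + \frac{5}{3} e_{3} - \frac{46}{9} e_{123}
R1 (-\frac{1}{4} e_{3}) = -\frac{23}{24} e_{1} - \frac{5}{16} e_{2} + \frac{29}{48} e_{3} + \frac{1}{3} e_{123}
Summing the partial products and collecting blades:
Answer: -\frac{1333}{360} e_{1} + \frac{2479}{720} e_{2} + \frac{913}{240} e_{3} - \frac{95}{18} e_{123}


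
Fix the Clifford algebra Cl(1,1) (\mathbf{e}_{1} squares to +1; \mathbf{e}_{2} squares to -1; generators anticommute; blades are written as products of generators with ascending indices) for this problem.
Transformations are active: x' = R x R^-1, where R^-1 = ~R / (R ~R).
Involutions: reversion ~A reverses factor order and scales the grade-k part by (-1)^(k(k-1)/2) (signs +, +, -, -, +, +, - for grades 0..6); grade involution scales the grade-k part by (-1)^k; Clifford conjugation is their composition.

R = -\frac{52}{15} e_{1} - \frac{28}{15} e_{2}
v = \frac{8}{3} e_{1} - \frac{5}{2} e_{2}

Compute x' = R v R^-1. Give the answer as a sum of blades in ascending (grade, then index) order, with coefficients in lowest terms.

~R = -\frac{52}{15} e_{1} - \frac{28}{15} e_{2}, and R ~R = \frac{128}{15}, so R^-1 = ~R / (\frac{128}{15}).
R v = -\frac{626}{45} + \frac{614}{45} e_{1} e_{2}
Answer: \frac{3109}{360} e_{1} + \frac{3091}{360} e_{2}


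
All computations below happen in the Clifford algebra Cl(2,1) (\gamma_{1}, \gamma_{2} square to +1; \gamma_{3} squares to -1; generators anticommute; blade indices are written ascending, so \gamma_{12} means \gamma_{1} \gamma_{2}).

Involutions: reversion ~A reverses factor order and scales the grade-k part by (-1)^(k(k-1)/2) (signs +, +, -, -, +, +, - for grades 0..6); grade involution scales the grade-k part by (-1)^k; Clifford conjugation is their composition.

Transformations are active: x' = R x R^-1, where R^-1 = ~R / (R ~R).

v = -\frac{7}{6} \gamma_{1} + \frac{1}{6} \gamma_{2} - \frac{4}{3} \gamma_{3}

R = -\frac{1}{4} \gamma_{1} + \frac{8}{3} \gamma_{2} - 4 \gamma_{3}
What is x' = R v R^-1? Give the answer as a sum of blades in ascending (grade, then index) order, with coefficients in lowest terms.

~R = -\frac{1}{4} \gamma_{1} + \frac{8}{3} \gamma_{2} - 4 \gamma_{3}, and R ~R = -\frac{1271}{144}, so R^-1 = ~R / (-\frac{1271}{144}).
R v = -\frac{331}{72} + \frac{221}{72} \gamma_{12} - \frac{13}{3} \gamma_{13} - \frac{26}{9} \gamma_{23}
Answer: \frac{6911}{7626} \gamma_{1} + \frac{19913}{7626} \gamma_{2} - \frac{10804}{3813} \gamma_{3}


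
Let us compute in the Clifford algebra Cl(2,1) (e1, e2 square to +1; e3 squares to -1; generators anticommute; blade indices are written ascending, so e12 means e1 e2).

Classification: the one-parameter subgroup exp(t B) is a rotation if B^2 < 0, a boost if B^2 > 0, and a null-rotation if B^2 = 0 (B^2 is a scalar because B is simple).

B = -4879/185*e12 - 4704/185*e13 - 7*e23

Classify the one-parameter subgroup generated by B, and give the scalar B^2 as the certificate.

B^2 term by term: the squares give (-4879/185)^2*(e12)^2 + (-4704/185)^2*(e13)^2 + (-7)^2*(e23)^2 = 23804641/34225*(-1) + 22127616/34225*(+1) + 49*(+1) = 0 (each basis 2-blade squares to minus the product of its generators' squares); cross terms between blades sharing an index anticommute and cancel. So B^2 = 0.
Answer: null-rotation, certificate B^2 = 0. Certificate logic: 0 is a conjugation-invariant scalar, so its sign fixes rotation versus boost versus null-rotation outright.


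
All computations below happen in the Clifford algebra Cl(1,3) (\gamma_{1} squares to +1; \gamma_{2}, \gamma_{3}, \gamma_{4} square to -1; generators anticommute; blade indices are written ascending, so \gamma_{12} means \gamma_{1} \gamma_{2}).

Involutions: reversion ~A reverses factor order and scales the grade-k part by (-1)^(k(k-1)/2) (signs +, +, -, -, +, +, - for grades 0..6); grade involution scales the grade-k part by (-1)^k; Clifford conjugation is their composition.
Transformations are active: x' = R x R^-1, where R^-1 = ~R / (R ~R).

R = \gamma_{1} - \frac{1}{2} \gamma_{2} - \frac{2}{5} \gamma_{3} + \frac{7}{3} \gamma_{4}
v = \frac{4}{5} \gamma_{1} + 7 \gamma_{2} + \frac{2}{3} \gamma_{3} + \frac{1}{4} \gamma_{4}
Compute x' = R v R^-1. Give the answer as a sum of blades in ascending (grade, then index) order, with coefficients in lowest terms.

~R = \gamma_{1} - \frac{1}{2} \gamma_{2} - \frac{2}{5} \gamma_{3} + \frac{7}{3} \gamma_{4}, and R ~R = -\frac{4369}{900}, so R^-1 = ~R / (-\frac{4369}{900}).
R v = \frac{239}{60} + \frac{37}{5} \gamma_{12} + \frac{74}{75} \gamma_{13} - \frac{97}{60} \gamma_{14} + \frac{37}{15} \gamma_{23} - \frac{395}{24} \gamma_{24} - \frac{149}{90} \gamma_{34}
Answer: -\frac{53326}{21845} \gamma_{1} - \frac{26998}{4369} \gamma_{2} - \frac{134}{13107} \gamma_{3} - \frac{71289}{17476} \gamma_{4}


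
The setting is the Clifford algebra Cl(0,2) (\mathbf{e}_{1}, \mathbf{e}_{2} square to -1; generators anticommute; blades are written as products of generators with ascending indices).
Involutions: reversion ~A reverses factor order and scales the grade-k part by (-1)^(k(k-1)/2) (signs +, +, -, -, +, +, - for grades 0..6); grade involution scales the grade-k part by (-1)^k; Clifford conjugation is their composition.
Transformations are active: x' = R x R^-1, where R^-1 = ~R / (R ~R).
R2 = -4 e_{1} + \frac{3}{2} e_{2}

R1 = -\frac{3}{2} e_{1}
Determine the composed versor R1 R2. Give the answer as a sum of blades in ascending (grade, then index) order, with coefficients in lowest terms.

Distribute over the terms of R1 (each basis-blade product reordered to ascending indices, repeated generators contracted through their squares):
(-\frac{3}{2} e_{1}) R2 = -6 - \frac{9}{4} e_{1} e_{2}
Answer: -6 - \frac{9}{4} e_{1} e_{2}


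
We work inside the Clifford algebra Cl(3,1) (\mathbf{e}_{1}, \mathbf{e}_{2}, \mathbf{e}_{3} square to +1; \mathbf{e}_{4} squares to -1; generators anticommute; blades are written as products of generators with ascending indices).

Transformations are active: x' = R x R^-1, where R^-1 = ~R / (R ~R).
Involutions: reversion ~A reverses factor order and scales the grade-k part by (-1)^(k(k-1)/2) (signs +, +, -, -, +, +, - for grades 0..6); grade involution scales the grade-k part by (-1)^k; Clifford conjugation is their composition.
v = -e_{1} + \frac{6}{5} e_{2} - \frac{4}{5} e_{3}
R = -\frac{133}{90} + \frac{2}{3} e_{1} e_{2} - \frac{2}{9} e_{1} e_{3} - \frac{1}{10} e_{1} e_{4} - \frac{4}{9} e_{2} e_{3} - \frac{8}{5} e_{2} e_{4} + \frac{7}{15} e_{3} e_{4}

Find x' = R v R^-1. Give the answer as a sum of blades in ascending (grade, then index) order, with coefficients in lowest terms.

~R = -\frac{133}{90} - \frac{2}{3} e_{1} e_{2} + \frac{2}{9} e_{1} e_{3} + \frac{1}{10} e_{1} e_{4} + \frac{4}{9} e_{2} e_{3} + \frac{8}{5} e_{2} e_{4} - \frac{7}{15} e_{3} e_{4}, and R ~R = \frac{59}{675}, so R^-1 = ~R / (\frac{59}{675}).
R v = \frac{221}{90} e_{1} - \frac{169}{225} e_{2} + \frac{112}{75} e_{3} + \frac{329}{150} e_{4} + \frac{8}{45} e_{1} e_{2} e_{3} + \frac{43}{25} e_{1} e_{2} e_{4} - \frac{41}{75} e_{1} e_{3} e_{4} - \frac{18}{25} e_{2} e_{3} e_{4}
Answer: -\frac{8869}{590} e_{1} + \frac{8512}{295} e_{2} - \frac{1143}{59} e_{3} - \frac{22317}{590} e_{4}


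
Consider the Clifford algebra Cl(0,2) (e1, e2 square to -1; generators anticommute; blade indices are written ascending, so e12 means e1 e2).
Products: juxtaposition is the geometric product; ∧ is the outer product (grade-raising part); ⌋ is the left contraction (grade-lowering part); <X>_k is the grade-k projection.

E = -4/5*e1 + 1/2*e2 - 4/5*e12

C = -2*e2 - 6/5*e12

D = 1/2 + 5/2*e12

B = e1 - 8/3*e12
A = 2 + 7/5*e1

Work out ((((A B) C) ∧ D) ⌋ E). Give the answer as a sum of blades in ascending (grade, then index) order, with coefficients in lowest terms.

step 1: -7/5 + 2*e1 + 56/15*e2 - 16/3*e12
step 2: 16/15 - 1136/75*e1 + 26/5*e2 - 58/25*e12
step 3: 8/15 - 568/75*e1 + 13/5*e2 + 113/75*e12
step 4: -923/150 - 188/75*e1 - 724/125*e2 - 32/75*e12
Answer: -923/150 - 188/75*e1 - 724/125*e2 - 32/75*e12


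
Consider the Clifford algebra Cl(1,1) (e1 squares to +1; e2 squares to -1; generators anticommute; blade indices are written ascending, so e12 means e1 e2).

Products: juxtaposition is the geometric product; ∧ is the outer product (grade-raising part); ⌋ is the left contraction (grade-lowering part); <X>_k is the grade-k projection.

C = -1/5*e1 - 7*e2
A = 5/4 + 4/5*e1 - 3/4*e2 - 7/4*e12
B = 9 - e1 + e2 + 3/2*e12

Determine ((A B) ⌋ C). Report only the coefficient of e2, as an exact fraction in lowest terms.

step 1: 343/40 + 263/40*e1 - 121/20*e2 - 553/40*e12
step 2: -8733/200 - 343/200*e1 - 2401/40*e2
Answer: -2401/40


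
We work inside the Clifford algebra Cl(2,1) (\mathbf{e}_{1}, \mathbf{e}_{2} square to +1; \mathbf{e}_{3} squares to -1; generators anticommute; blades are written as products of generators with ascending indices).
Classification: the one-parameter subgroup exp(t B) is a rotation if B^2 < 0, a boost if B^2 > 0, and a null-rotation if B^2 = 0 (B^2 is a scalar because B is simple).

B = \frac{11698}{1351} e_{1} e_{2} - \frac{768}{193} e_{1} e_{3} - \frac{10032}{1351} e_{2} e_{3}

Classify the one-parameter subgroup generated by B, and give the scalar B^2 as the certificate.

B^2 term by term: the squares give (\frac{11698}{1351})^2*(e_{1} e_{2})^2 + (-\frac{768}{193})^2*(e_{1} e_{3})^2 + (-\frac{10032}{1351})^2*(e_{2} e_{3})^2 = \frac{136843204}{1825201}*(-1) + \frac{589824}{37249}*(+1) + \frac{100641024}{1825201}*(+1) = -4 (each basis 2-blade squares to minus the product of its generators' squares); cross terms between blades sharing an index anticommute and cancel. So B^2 = -4.
Answer: rotation, certificate B^2 = -4. Note: conjugating B changes its blade decomposition but never the scalar B^2 = -4, whose sign settles the classification.


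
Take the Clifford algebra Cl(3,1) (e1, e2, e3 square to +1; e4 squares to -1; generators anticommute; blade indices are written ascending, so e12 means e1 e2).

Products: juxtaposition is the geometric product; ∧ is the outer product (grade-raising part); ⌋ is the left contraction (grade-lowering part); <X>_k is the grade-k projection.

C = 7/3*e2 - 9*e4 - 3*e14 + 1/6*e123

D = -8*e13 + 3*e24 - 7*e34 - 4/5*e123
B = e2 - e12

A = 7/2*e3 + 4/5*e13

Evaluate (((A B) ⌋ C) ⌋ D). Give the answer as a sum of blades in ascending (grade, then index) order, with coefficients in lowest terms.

step 1: -43/10*e23 - 43/10*e123
step 2: 43/60 + 43/60*e1
step 3: -86/15*e3 - 86/15*e13 - 43/75*e23 + 43/20*e24 - 301/60*e34 - 43/75*e123
Answer: -86/15*e3 - 86/15*e13 - 43/75*e23 + 43/20*e24 - 301/60*e34 - 43/75*e123


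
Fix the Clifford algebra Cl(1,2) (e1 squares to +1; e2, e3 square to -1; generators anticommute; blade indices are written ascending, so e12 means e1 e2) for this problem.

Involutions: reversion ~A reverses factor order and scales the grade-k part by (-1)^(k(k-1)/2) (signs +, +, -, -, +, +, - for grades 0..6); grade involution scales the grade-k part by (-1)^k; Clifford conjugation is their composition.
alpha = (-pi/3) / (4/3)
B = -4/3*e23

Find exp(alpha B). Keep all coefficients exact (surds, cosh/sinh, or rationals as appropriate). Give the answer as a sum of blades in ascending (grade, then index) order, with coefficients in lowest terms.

B^2 = (-4/3)^2*(e23)^2 = 16/9*(-1) = -16/9 (a basis 2-blade squares to minus the product of its generators' squares).
B^2 = -16/9 — B^2 < 0, so the exponential closes trigonometrically: l = 4/3, alpha*l = -pi/3, so exp(alpha B) = cos(-pi/3) + (sin(-pi/3)/(4/3))*B = 1/2 + (-3*sqrt(3)/8)*B.
Answer: 1/2 + sqrt(3)/2*e23


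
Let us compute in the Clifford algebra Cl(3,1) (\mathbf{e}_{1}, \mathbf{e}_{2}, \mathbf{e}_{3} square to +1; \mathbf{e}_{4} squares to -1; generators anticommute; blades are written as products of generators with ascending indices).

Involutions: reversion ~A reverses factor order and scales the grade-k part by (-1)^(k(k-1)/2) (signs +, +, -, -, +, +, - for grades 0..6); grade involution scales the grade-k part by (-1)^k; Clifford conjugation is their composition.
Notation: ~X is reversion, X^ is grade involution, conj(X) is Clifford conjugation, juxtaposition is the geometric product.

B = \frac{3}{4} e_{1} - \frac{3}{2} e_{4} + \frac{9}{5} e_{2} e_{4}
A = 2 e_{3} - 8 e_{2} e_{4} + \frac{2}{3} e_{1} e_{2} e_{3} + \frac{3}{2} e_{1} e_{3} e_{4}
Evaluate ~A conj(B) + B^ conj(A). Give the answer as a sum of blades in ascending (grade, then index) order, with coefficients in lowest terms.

first term: -\frac{72}{5} - 12 e_{2} + \frac{15}{4} e_{1} e_{3} + \frac{1}{2} e_{2} e_{3} + \frac{33}{8} e_{3} e_{4} - \frac{27}{10} e_{1} e_{2} e_{3} - 6 e_{1} e_{2} e_{4} - \frac{6}{5} e_{1} e_{3} e_{4} + \frac{18}{5} e_{2} e_{3} e_{4} - e_{1} e_{2} e_{3} e_{4}
second term: \frac{72}{5} + 12 e_{2} - \frac{3}{4} e_{1} e_{3} - \frac{1}{2} e_{2} e_{3} + \frac{15}{8} e_{3} e_{4} + \frac{27}{10} e_{1} e_{2} e_{3} - 6 e_{1} e_{2} e_{4} + \frac{6}{5} e_{1} e_{3} e_{4} + \frac{18}{5} e_{2} e_{3} e_{4} - e_{1} e_{2} e_{3} e_{4}
Answer: 3 e_{1} e_{3} + 6 e_{3} e_{4} - 12 e_{1} e_{2} e_{4} + \frac{36}{5} e_{2} e_{3} e_{4} - 2 e_{1} e_{2} e_{3} e_{4}


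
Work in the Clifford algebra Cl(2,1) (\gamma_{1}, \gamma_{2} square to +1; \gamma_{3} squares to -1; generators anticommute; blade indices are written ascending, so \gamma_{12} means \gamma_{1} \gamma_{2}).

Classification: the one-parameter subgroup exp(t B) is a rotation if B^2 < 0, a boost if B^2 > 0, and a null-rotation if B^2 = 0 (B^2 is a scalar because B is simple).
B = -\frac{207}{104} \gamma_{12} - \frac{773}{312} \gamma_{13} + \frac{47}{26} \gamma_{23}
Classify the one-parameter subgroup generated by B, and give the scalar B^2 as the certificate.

B^2 term by term: the squares give (-\frac{207}{104})^2*(\gamma_{12})^2 + (-\frac{773}{312})^2*(\gamma_{13})^2 + (\frac{47}{26})^2*(\gamma_{23})^2 = \frac{42849}{10816}*(-1) + \frac{597529}{97344}*(+1) + \frac{2209}{676}*(+1) = \frac{49}{9} (each basis 2-blade squares to minus the product of its generators' squares); cross terms between blades sharing an index anticommute and cancel. So B^2 = \frac{49}{9}.
Answer: boost, certificate B^2 = \frac{49}{9}. One invariant decides it: the square \frac{49}{9} survives every conjugation, and its sign is exactly the classification.


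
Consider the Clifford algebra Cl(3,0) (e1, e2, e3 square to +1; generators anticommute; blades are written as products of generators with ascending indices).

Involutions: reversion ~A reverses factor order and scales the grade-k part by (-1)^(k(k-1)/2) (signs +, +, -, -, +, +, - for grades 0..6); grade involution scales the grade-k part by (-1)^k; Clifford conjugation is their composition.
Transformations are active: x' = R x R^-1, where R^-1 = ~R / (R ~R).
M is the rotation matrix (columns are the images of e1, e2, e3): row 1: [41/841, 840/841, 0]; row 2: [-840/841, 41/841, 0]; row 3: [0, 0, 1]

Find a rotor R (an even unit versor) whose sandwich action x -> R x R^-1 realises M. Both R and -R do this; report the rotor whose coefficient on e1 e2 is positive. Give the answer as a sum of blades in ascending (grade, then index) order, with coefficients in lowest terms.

Method: write R = a + b12*e1 e2 + b13*e1 e3 + b23*e2 e3 with a^2 + b12^2 + b13^2 + b23^2 = 1 (so R^-1 = ~R). Expanding the columns R e_j ~R gives tr M = 4a^2 - 1 and, from the antisymmetric part, M21 - M12 = -4a*b12, M13 - M31 = 4a*b13, M32 - M23 = -4a*b23.
Here tr M = 923/841, so a^2 = (1 + tr M)/4 = 441/841 and a = ±21/29. Taking a = 21/29: M21 - M12 = -1680/841, M13 - M31 = 0, M32 - M23 = 0, giving b12 = 20/29, b13 = 0, b23 = 0, i.e. R = 21/29 + 20/29*e1 e2.
Its e1 e2 coefficient is already positive.
Answer: 21/29 + 20/29*e1 e2. Recall the cover is two-to-one: with M of trace 923/841, both preimages act alike, and the stated e1 e2 sign chooses the sheet.


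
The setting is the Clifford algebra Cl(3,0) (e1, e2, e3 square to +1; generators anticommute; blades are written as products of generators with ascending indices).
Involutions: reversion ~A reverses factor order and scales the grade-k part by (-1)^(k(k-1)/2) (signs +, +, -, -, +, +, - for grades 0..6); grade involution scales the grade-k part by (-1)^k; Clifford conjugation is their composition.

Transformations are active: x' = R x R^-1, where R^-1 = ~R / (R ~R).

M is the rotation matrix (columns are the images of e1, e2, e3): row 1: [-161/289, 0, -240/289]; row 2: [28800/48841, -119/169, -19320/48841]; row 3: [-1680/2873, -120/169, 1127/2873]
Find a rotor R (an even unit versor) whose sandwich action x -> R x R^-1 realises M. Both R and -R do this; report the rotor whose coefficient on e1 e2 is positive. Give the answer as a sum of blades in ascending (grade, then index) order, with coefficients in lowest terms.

Method: write R = a + b12*e1 e2 + b13*e1 e3 + b23*e2 e3 with a^2 + b12^2 + b13^2 + b23^2 = 1 (so R^-1 = ~R). Expanding the columns R e_j ~R gives tr M = 4a^2 - 1 and, from the antisymmetric part, M21 - M12 = -4a*b12, M13 - M31 = 4a*b13, M32 - M23 = -4a*b23.
Here tr M = -42441/48841, so a^2 = (1 + tr M)/4 = 1600/48841 and a = ±40/221. Taking a = 40/221: M21 - M12 = 28800/48841, M13 - M31 = -12000/48841, M32 - M23 = -15360/48841, giving b12 = -180/221, b13 = -75/221, b23 = 96/221, i.e. R = 40/221 - 180/221*e1 e2 - 75/221*e1 e3 + 96/221*e2 e3.
Its e1 e2 coefficient is negative, so report the other preimage -R.
Answer: -40/221 + 180/221*e1 e2 + 75/221*e1 e3 - 96/221*e2 e3. Key observation: the double cover Spin(3) -> SO(3) sends R and -R to the same matrix (trace -42441/48841 here), so the stated sign of the e1 e2 coefficient is what selects one sheet.


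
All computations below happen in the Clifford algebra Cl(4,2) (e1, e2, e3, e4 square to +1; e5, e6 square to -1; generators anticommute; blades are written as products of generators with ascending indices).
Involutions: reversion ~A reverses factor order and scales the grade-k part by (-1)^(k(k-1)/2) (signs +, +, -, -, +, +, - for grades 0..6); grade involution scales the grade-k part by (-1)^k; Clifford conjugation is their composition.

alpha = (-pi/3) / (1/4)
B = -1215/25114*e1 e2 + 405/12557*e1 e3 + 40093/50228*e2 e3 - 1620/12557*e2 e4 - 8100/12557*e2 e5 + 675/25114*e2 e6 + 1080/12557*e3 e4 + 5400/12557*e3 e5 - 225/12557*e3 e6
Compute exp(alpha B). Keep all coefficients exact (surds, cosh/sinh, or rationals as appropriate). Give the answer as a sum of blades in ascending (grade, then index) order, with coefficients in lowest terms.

B^2 term by term: the squares give (-1215/25114)^2*(e1 e2)^2 + (405/12557)^2*(e1 e3)^2 + (40093/50228)^2*(e2 e3)^2 + (-1620/12557)^2*(e2 e4)^2 + (-8100/12557)^2*(e2 e5)^2 + (675/25114)^2*(e2 e6)^2 + (1080/12557)^2*(e3 e4)^2 + (5400/12557)^2*(e3 e5)^2 + (-225/12557)^2*(e3 e6)^2 = 1476225/630712996*(-1) + 164025/157678249*(-1) + 1607448649/2522851984*(-1) + 2624400/157678249*(-1) + 65610000/157678249*(+1) + 455625/630712996*(+1) + 1166400/157678249*(-1) + 29160000/157678249*(+1) + 50625/157678249*(+1) = -1/16 (each basis 2-blade squares to minus the product of its generators' squares); cross terms between blades sharing an index anticommute and cancel; the commuting (index-disjoint) pairs give grade-4 terms 2*c*c'*(blade product), which cancel blade by blade — e1 e2 e3 e4: -1312200/157678249 + 1312200/157678249 = 0; e1 e2 e3 e5: -6561000/157678249 + 6561000/157678249 = 0; e1 e2 e3 e6: 273375/157678249 - 273375/157678249 = 0; e2 e3 e4 e5: 17496000/157678249 - 17496000/157678249 = 0; e2 e3 e4 e6: -729000/157678249 + 729000/157678249 = 0; e2 e3 e5 e6: -3645000/157678249 + 3645000/157678249 = 0 — confirming B is simple. So B^2 = -1/16.
B^2 = -1/16 — since the square is negative, the closed form is circular: l = 1/4, alpha*l = -pi/3, so exp(alpha B) = cos(-pi/3) + (sin(-pi/3)/(1/4))*B = 1/2 + (-2*sqrt(3))*B.
Answer: 1/2 + 1215*sqrt(3)/12557*e1 e2 - 810*sqrt(3)/12557*e1 e3 - 40093*sqrt(3)/25114*e2 e3 + 3240*sqrt(3)/12557*e2 e4 + 16200*sqrt(3)/12557*e2 e5 - 675*sqrt(3)/12557*e2 e6 - 2160*sqrt(3)/12557*e3 e4 - 10800*sqrt(3)/12557*e3 e5 + 450*sqrt(3)/12557*e3 e6


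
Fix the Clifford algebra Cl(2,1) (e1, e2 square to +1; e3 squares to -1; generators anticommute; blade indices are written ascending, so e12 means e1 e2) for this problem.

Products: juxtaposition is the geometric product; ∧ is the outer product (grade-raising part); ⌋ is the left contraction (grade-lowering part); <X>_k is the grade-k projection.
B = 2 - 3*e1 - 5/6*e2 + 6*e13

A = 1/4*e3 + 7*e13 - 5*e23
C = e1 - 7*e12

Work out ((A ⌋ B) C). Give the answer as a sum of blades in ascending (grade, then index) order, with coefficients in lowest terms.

step 1: 42 + 3/2*e1
step 2: 3/2 + 42*e1 - 21/2*e2 - 294*e12
Answer: 3/2 + 42*e1 - 21/2*e2 - 294*e12


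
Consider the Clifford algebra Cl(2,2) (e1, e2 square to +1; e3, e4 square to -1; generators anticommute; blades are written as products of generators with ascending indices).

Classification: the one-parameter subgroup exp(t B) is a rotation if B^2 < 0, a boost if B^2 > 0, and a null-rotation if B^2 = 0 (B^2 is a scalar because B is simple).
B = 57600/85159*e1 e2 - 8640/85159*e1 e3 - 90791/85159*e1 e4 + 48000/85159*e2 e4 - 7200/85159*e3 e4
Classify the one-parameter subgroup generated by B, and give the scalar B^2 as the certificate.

B^2 term by term: the squares give (57600/85159)^2*(e1 e2)^2 + (-8640/85159)^2*(e1 e3)^2 + (-90791/85159)^2*(e1 e4)^2 + (48000/85159)^2*(e2 e4)^2 + (-7200/85159)^2*(e3 e4)^2 = 3317760000/7252055281*(-1) + 74649600/7252055281*(+1) + 8243005681/7252055281*(+1) + 2304000000/7252055281*(+1) + 51840000/7252055281*(-1) = 1 (each basis 2-blade squares to minus the product of its generators' squares); cross terms between blades sharing an index anticommute and cancel; the commuting (index-disjoint) pairs give grade-4 terms 2*c*c'*(blade product), which cancel blade by blade — e1 e2 e3 e4: -829440000/7252055281 + 829440000/7252055281 = 0 — confirming B is simple. So B^2 = 1.
Answer: boost, certificate B^2 = 1. The invariant at work: B^2 = 1 is unchanged by conjugation, hence its sign classifies the subgroup whatever basis B is written in.


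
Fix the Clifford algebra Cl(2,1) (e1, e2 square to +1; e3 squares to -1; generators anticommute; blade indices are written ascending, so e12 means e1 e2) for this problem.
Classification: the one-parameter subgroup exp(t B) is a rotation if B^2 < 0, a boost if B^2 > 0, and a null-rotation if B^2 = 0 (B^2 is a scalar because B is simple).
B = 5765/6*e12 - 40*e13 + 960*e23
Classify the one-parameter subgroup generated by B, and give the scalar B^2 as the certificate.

B^2 term by term: the squares give (5765/6)^2*(e12)^2 + (-40)^2*(e13)^2 + (960)^2*(e23)^2 = 33235225/36*(-1) + 1600*(+1) + 921600*(+1) = -25/36 (each basis 2-blade squares to minus the product of its generators' squares); cross terms between blades sharing an index anticommute and cancel. So B^2 = -25/36.
Answer: rotation, certificate B^2 = -25/36. Note: conjugating B changes its blade decomposition but never the scalar B^2 = -25/36, whose sign settles the classification.


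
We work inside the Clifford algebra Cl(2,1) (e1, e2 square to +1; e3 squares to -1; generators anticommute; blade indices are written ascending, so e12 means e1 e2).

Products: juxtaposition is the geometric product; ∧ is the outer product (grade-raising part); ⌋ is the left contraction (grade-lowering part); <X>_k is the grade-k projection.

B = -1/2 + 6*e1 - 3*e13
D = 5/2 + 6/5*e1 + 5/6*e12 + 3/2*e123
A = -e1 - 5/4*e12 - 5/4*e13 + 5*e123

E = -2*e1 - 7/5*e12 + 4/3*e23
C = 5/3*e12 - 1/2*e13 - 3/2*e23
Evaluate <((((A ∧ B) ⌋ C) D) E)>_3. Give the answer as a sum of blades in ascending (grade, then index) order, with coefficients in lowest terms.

step 1: 1/2*e1 + 5/8*e12 + 5/8*e13 - 5/2*e123
step 2: -65/48 + 5/6*e2 - 1/4*e3
step 3: -325/96 - 167/72*e1 + 25/12*e2 - 5/8*e3 - 505/288*e12 - 19/20*e13 - 215/96*e123
step 4: 629/288 + 965/144*e1 - 787/720*e2 - 3251/1440*e3 + 3667/480*e12 - 775/216*e13 + 4663/3600*e23 - 479/216*e123
step 5: -479/216*e123
Answer: -479/216*e123


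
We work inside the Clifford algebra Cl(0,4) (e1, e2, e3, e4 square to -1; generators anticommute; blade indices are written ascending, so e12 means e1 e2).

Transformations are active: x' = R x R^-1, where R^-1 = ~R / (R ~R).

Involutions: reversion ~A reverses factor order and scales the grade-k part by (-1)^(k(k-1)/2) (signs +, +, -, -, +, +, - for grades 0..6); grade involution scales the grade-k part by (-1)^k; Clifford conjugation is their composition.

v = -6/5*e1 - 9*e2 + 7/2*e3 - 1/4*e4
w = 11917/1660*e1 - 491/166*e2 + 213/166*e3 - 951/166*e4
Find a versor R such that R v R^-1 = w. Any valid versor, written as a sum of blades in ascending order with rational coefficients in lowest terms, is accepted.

Take R = v + w = 1985/332*e1 - 1985/166*e2 + 397/83*e3 - 1985/332*e4. Because q(v) = q(w) = -37901/400, conjugation by R sends v exactly to w.
Answer: 1985/332*e1 - 1985/166*e2 + 397/83*e3 - 1985/332*e4


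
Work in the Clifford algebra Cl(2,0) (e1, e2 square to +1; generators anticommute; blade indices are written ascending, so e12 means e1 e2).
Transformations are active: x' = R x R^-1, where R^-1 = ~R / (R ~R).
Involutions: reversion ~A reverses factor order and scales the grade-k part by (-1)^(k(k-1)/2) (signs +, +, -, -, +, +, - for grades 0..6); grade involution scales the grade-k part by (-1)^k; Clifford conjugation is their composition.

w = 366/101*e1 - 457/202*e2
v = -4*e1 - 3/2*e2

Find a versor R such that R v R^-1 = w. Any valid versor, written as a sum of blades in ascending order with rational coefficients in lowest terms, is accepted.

Take R = v + w = -38/101*e1 - 380/101*e2. Because q(v) = q(w) = 73/4, conjugation by R sends v exactly to w.
Answer: -38/101*e1 - 380/101*e2


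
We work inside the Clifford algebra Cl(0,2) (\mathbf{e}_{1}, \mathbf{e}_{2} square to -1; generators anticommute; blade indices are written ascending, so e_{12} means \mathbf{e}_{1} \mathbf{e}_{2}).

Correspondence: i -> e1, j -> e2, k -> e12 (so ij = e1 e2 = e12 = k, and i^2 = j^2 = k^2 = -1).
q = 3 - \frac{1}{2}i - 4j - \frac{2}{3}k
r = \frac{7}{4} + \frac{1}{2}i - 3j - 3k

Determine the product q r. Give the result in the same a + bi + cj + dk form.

In blades: q = 3 - \frac{1}{2} e_{1} - 4 e_{2} - \frac{2}{3} e_{12}, r = \frac{7}{4} + \frac{1}{2} e_{1} - 3 e_{2} - 3 e_{12}.
Distribute q over r term by term (generator squares from the signature, products reordered to ascending indices): (3)*r = \frac{21}{4} + \frac{3}{2} e_{1} - 9 e_{2} - 9 e_{12}; (-\frac{1}{2} e_{1})*r = \frac{1}{4} - \frac{7}{8} e_{1} - \frac{3}{2} e_{2} + \frac{3}{2} e_{12}; (-4 e_{2})*r = -12 + 12 e_{1} - 7 e_{2} + 2 e_{12}; (-\frac{2}{3} e_{12})*r = -2 - 2 e_{1} - \frac{1}{3} e_{2} - \frac{7}{6} e_{12}.
Sum: -\frac{17}{2} + \frac{85}{8} e_{1} - \frac{107}{6} e_{2} - \frac{20}{3} e_{12}; translating back through the correspondence:
Answer: -\frac{17}{2} + \frac{85}{8}i - \frac{107}{6}j - \frac{20}{3}k


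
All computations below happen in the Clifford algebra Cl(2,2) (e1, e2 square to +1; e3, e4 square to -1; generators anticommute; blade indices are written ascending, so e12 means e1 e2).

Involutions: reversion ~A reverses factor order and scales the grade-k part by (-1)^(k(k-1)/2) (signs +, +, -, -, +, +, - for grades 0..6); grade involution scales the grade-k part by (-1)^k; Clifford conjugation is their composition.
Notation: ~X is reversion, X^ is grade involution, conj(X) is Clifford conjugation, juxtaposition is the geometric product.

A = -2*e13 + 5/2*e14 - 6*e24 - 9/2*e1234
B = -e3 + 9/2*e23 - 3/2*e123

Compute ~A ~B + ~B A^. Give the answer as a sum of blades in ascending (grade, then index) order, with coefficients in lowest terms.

first term: 2*e1 - 3*e2 + 27/4*e4 - 9*e12 + 81/4*e14 - 27*e34 + 9/2*e124 + 13/2*e134 + 39/4*e234 + 45/4*e1234
second term: 2*e1 + 3*e2 - 27/4*e4 - 9*e12 + 81/4*e14 - 27*e34 - 9/2*e124 + 23/2*e134 - 9/4*e234 - 45/4*e1234
Answer: 4*e1 - 18*e12 + 81/2*e14 - 54*e34 + 18*e134 + 15/2*e234


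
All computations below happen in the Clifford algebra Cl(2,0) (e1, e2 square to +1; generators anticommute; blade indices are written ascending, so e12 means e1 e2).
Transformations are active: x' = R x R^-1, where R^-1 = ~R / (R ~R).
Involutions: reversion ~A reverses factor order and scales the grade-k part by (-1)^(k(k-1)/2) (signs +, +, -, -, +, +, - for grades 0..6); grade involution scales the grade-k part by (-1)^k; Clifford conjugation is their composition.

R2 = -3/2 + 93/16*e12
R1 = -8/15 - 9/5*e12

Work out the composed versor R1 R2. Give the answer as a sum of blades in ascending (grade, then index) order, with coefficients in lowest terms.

Distribute over the terms of R1 (each basis-blade product reordered to ascending indices, repeated generators contracted through their squares):
(-8/15) R2 = 4/5 - 31/10*e12
(-9/5*e12) R2 = 837/80 + 27/10*e12
Summing the partial products and collecting blades:
Answer: 901/80 - 2/5*e12


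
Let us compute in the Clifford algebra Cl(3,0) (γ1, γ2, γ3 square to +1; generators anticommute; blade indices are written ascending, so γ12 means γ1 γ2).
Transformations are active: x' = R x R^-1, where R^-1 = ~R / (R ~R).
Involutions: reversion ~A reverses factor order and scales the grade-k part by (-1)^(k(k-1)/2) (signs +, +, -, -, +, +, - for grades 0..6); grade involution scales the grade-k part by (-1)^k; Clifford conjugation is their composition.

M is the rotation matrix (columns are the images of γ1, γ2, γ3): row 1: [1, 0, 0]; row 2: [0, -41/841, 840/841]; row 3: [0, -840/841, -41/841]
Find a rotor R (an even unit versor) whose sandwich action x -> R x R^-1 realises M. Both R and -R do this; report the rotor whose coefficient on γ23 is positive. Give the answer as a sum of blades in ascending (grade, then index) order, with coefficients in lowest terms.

Method: write R = a + b12*γ12 + b13*γ13 + b23*γ23 with a^2 + b12^2 + b13^2 + b23^2 = 1 (so R^-1 = ~R). Expanding the columns R e_j ~R gives tr M = 4a^2 - 1 and, from the antisymmetric part, M21 - M12 = -4a*b12, M13 - M31 = 4a*b13, M32 - M23 = -4a*b23.
Here tr M = 759/841, so a^2 = (1 + tr M)/4 = 400/841 and a = ±20/29. Taking a = 20/29: M21 - M12 = 0, M13 - M31 = 0, M32 - M23 = -1680/841, giving b12 = 0, b13 = 0, b23 = 21/29, i.e. R = 20/29 + 21/29*γ23.
Its γ23 coefficient is already positive.
Answer: 20/29 + 21/29*γ23. Note: both R and -R realise this M (trace 759/841); the covering map identifies them, and the γ23-coefficient sign is the tie-breaker.


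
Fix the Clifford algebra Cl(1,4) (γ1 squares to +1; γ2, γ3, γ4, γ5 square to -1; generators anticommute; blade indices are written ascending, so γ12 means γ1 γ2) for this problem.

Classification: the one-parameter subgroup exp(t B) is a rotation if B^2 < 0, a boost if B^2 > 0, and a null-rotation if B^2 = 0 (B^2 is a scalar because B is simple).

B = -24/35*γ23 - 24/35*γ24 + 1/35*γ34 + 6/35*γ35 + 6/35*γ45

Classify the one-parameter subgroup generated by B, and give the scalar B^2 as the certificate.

B^2 term by term: the squares give (-24/35)^2*(γ23)^2 + (-24/35)^2*(γ24)^2 + (1/35)^2*(γ34)^2 + (6/35)^2*(γ35)^2 + (6/35)^2*(γ45)^2 = 576/1225*(-1) + 576/1225*(-1) + 1/1225*(-1) + 36/1225*(-1) + 36/1225*(-1) = -1 (each basis 2-blade squares to minus the product of its generators' squares); cross terms between blades sharing an index anticommute and cancel; the commuting (index-disjoint) pairs give grade-4 terms 2*c*c'*(blade product), which cancel blade by blade — γ2345: -288/1225 + 288/1225 = 0 — confirming B is simple. So B^2 = -1.
Answer: rotation, certificate B^2 = -1. B^2 = -1 is basis-independent, so its sign is the whole story.
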